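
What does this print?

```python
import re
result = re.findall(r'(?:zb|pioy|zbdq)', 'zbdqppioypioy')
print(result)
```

['zb', 'pioy', 'pioy']

Alternation isn't longest-match — the leftmost alternative that fits at this position is chosen.
No capturing groups, so `findall` returns the 3 full match strings.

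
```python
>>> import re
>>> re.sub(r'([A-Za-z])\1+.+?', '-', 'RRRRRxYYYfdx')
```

'--dx'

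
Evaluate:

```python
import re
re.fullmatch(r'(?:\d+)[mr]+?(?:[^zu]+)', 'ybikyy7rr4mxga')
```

None

`re.fullmatch` requires the pattern to consume the entire string.
Here the string isn't matched end-to-end, so the call returns None.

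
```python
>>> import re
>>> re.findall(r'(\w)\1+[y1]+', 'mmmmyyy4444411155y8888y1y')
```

A backreference is literal: `\1` must see the identical characters the first group matched.
Walking the string: at [0:7] match 'mmmmyyy', group 1 = 'm'; at [7:15] match '44444111', group 1 = '4'; at [15:18] match '55y', group 1 = '5'; at [18:25] match '8888y1y', group 1 = '8'.
Because there's exactly one group, `findall` drops the full match and keeps group 1 from each hit.

['m', '4', '5', '8']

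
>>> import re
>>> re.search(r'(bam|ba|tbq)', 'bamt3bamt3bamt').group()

Alternation isn't longest-match — the leftmost alternative that fits at this position is chosen.
`re.search` scans for the first position where the pattern succeeds.
The match spans [0:3] → 'bam'.
Captured: group 1 = 'bam'.

'bam'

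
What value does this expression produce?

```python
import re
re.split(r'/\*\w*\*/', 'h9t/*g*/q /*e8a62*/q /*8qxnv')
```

['h9t', 'q ', 'q /*8qxnv']

Matches to split on: at [3:8] → '/*g*/'; at [10:19] → '/*e8a62*/'.
The string is cut at each match, leaving 3 pieces.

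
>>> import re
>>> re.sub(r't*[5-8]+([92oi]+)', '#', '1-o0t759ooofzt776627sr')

'1-o0#fz#7sr'

The pattern matches zero or more of the literal 't', then one or more of a character in [5-8]; then one or more of one of [92oi] (captured).
Matches: at [4:11] → 't759ooo'; at [13:19] → 't77662'.
Every occurrence is swapped for '#'.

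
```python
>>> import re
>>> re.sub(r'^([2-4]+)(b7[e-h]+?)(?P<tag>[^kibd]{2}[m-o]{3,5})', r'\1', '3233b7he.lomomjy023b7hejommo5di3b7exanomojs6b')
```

This matches anchored at the start of the string; then one or more of a character in [2-4] (captured); then the literal 'b7', then one or more of a character in [e-h] (lazy) (captured); then exactly 2 of any character except [kibd], then 3 to 5 of a character in [m-o] (captured as 'tag').
Matches: at [0:14] → '3233b7he.lomom'.
`\1` in the replacement pulls in group 1's text for each match.

'3233jy023b7hejommo5di3b7exanomojs6b'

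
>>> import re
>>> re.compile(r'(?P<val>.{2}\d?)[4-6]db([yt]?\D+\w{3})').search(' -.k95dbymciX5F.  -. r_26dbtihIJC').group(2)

'ymciX5F'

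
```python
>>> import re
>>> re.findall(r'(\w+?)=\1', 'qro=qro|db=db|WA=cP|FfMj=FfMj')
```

After group 1 captures some text, `\1` only succeeds where that same text appears again.
Scanning left to right: at [0:7] match 'qro=qro', group 1 = 'qro'; at [8:13] match 'db=db', group 1 = 'db'; at [20:29] match 'FfMj=FfMj', group 1 = 'FfMj'.
`findall` collects group 1 from each match (3 total).

['qro', 'db', 'FfMj']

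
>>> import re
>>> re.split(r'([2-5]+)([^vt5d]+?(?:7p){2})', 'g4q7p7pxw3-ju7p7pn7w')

['g', '4', 'q7p7p', 'xw', '3', '-ju7p7p', 'n7w']

The pattern matches one or more of a character in [2-5] (captured); then one or more of any character except [vt5d] (lazy), then the literal '7p' repeated 2 times (captured).
With the lazy modifier that quantifier settles for the fewest repetitions that let the rest of the pattern succeed (the atoms after it are unaffected and can still be greedy).
Matches to split on: at [1:7] → '4q7p7p'; at [9:17] → '3-ju7p7p'.
With a capturing group present, the delimiter's captured portion is kept in the result list.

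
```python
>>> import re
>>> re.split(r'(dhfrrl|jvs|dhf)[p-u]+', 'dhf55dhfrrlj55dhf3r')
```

`re.split` interleaves the captured-group text with the surrounding fragments.

['dhf55', 'dhf', 'lj55dhf3r']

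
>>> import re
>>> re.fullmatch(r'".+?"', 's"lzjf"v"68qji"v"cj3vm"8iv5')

For `fullmatch`, every character of the input must be accounted for by the pattern.
Here the string isn't matched end-to-end, so the call returns None.

None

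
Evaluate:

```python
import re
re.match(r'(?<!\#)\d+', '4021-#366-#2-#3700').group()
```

'4021'

The negative lookaround is zero-width — it rules out positions where the adjacent text would match, without consuming anything.
With `match`, the pattern is implicitly anchored at the beginning.
The match spans [0:4] → '4021'.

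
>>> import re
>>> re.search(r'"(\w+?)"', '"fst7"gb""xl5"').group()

'"fst7"'

Unlike `match`, `search` isn't anchored — it looks for the pattern anywhere in the string.
The match spans [0:6] → '"fst7"'.
Captured: group 1 = 'fst7'.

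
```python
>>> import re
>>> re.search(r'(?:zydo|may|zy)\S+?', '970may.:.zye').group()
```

'may.'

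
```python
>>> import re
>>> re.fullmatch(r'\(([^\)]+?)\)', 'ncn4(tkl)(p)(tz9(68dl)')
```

`re.fullmatch` is like wrapping the pattern in `^…$` (in single-line mode).
Here the string isn't matched end-to-end, so the call returns None.

None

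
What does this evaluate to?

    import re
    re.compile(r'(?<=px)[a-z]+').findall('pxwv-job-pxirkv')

Because the assertion is zero-width, the text it checks is not consumed and won't appear in the result.
Matches: at [2:4] → 'wv'; at [11:15] → 'irkv'.
No capturing groups, so `findall` returns the 2 full match strings.

['wv', 'irkv']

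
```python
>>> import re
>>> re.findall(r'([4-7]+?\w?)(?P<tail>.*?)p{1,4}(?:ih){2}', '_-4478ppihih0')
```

[('44', '78')]

2 groups means the one result is a tuple of 2 captured strings — 1 here.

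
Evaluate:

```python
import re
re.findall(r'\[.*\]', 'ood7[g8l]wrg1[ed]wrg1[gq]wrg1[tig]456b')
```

['[g8l]wrg1[ed]wrg1[gq]wrg1[tig]']

Walking the string: at [4:34] → '[g8l]wrg1[ed]wrg1[gq]wrg1[tig]'.
Since nothing is captured, `findall` lists the 1 matched substring directly.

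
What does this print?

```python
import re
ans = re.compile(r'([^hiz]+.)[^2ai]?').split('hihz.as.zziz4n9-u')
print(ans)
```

This matches one or more of any character except [hiz], then any character (captured); then optionally any character except [2ai].
Matches to split on: at [4:10] → '.as.zz'; at [12:17] → '4n9-u'.
`re.split` interleaves the captured-group text with the surrounding fragments.

['hihz', '.as.z', 'iz', '4n9-u', '']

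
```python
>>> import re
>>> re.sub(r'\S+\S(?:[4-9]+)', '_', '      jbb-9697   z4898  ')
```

Each match is replaced by '_'.

'      _   _  '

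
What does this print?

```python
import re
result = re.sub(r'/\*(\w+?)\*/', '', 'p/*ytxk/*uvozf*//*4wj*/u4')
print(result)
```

p/*ytxku4

Every occurrence is swapped for ''.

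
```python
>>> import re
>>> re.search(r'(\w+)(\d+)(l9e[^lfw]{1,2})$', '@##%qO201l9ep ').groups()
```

('qO20', '1', 'l9ep ')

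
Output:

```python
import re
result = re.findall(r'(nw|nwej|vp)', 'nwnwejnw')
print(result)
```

`|` is ordered: at each position the engine commits to the first alternative that works.
`findall` collects group 1 from each match (3 total).

['nw', 'nw', 'nw']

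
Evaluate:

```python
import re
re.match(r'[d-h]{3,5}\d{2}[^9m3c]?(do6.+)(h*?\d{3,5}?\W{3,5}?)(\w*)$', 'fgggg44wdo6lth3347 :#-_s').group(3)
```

'_s'

The match spans [0:24] → 'fgggg44wdo6lth3347 :#-_s'.
Captured: group 1 = 'do6lth3', group 2 = '347 :#-', group 3 = '_s'.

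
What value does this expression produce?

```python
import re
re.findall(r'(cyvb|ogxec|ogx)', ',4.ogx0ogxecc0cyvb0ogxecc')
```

Alternation isn't longest-match — the leftmost alternative that fits at this position is chosen.
`findall` collects group 1 from each match (4 total).

['ogx', 'ogxec', 'cyvb', 'ogxec']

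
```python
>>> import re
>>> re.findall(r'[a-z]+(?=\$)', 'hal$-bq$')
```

['hal', 'bq']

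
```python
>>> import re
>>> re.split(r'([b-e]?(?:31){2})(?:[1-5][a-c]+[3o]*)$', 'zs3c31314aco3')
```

This matches optionally a character in [b-e], then the literal '31' repeated 2 times (captured); then a character in [1-5], then one or more of a character in [a-c], then zero or more of one of [3o] (non-capturing group); then anchored at the end.
Matches to split on: at [3:13] → 'c31314aco3'.
Because the pattern has a capturing group, `split` also inserts each captured text between the pieces.

['zs3', 'c3131', '']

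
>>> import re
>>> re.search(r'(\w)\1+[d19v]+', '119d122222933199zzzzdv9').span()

The backreference `\1` re-matches whatever the first group consumed, character for character.
`re.search` tries every starting position until one works.
The match spans [0:5] → '119d1'.
Captured: group 1 = '1'.

(0, 5)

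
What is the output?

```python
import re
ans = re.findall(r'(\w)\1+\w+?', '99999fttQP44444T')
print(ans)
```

['9', 't', '4']

After group 1 captures some text, `\1` only succeeds where that same text appears again.
One capturing group, so `findall` returns just the captured substring from each match — 3 in all.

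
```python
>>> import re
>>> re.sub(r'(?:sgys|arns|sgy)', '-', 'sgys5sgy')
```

Alternation isn't longest-match — the leftmost alternative that fits at this position is chosen.
Every occurrence is swapped for '-'.

'-5-'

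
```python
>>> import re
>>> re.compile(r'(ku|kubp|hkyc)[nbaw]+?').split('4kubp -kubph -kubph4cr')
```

Because the pattern has a capturing group, `split` also inserts each captured text between the pieces.

['4', 'ku', 'p -', 'ku', 'ph -', 'ku', 'ph4cr']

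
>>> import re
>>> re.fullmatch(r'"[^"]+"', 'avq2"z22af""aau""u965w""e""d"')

None

`fullmatch` succeeds only if the pattern covers the string from start to end.
Here the string isn't matched end-to-end, so the call returns None.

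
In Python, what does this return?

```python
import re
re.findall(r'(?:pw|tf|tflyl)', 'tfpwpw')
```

['tf', 'pw', 'pw']

Walking the string: at [0:2] → 'tf'; at [2:4] → 'pw'; at [4:6] → 'pw'.
With no groups in the pattern, `findall` gives back each whole match — 3 here.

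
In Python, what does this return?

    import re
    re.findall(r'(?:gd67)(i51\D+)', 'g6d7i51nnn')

One capturing group, so `findall` returns just the captured substring from each match — 0 in all.
Nothing in the string satisfies the pattern, so the list is empty.

[]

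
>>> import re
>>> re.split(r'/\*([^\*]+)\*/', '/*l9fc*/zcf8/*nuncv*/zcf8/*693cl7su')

Matches to split on: at [0:8] → '/*l9fc*/'; at [12:21] → '/*nuncv*/'.
With a capturing group present, the delimiter's captured portion is kept in the result list.

['', 'l9fc', 'zcf8', 'nuncv', 'zcf8/*693cl7su']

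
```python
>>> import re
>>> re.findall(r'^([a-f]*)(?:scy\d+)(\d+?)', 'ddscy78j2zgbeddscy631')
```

[('dd', '8')]

Pattern: anchored at the start of the string; then zero or more of a character in [a-f] (captured); then the literal 'scy', then one or more of a digit (non-capturing group); then one or more of a digit (lazy) (captured).
Walking the string: at [0:7] match 'ddscy78', groups = ('dd', '8').
Multiple groups make `findall` return tuples — one 2-tuple for the one match.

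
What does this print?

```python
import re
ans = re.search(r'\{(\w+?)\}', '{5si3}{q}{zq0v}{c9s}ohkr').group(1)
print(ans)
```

`re.search` tries every starting position until one works.
The match spans [0:6] → '{5si3}'.
Captured: group 1 = '5si3'.

5si3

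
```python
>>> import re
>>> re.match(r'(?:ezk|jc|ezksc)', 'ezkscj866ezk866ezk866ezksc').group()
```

Branches in `(...|...)` are attempted left-to-right; the first branch that allows the whole pattern to succeed is taken.
`re.match` won't scan ahead — the pattern has to work from the very first character.
The match spans [0:3] → 'ezk'.

'ezk'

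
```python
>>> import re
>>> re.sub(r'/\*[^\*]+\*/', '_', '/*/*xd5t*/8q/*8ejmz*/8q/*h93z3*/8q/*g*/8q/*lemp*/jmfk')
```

Every occurrence is swapped for '_'.

'/*_8q_8q_8q_8q_jmfk'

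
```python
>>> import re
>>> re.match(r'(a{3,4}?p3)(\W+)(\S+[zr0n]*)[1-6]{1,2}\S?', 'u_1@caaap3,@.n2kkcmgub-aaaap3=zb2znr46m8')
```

With `match`, the pattern is implicitly anchored at the beginning.
Here the pattern fails at index 0, so the call returns None.

None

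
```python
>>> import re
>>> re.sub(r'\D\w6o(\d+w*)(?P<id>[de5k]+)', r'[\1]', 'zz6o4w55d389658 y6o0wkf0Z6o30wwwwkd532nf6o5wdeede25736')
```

This matches a non-digit, then a word character, then the literal '6o'; then one or more of a digit, then zero or more of a literal 'w' (captured); then one or more of one of [de5k] (captured as 'id').
Matches: at [0:9] → 'zz6o4w55d'; at [15:22] → ' y6o0wk'; at [38:49] → 'nf6o5wdeede'.
`\1` in the replacement pulls in group 1's text for each match.

'[4w]389658[0w]f0Z6o30wwwwkd532[5w]25736'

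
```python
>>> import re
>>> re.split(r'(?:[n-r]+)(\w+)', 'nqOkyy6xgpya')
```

With a capturing group present, the delimiter's captured portion is kept in the result list.

['', 'Okyy6xgpya', '']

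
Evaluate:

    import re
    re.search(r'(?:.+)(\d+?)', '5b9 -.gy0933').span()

This matches one or more of any character (non-capturing group); then one or more of a digit (lazy) (captured).
`search` walks the string left to right and returns the first match it finds.
The match spans [0:12] → '5b9 -.gy0933'.
Captured: group 1 = '3'.

(0, 12)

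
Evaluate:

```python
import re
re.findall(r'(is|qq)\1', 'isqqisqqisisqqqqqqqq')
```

['is', 'qq', 'qq']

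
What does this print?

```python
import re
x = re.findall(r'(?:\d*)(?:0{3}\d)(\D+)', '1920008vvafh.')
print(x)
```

['vvafh.']

The pattern matches zero or more of a digit (non-capturing group); then exactly 3 of a literal '0', then a digit (non-capturing group); then one or more of a non-digit (captured).
Walking the string: at [0:13] match '1920008vvafh.', group 1 = 'vvafh.'.
With a single group, `findall` returns only what that group captured — 1 item.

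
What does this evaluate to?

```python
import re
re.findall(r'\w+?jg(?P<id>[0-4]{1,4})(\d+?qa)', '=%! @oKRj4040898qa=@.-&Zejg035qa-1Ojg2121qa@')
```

[('03', '5qa'), ('212', '1qa')]

The pattern matches one or more of a word character (lazy), then the literal 'jg'; then 1 to 4 of a character in [0-4] (captured as 'id'); then one or more of a digit (lazy), then the literal 'qa' (captured).
With 2 capturing groups, `findall` returns a 2-tuple per match.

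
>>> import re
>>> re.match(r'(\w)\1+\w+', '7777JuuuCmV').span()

With `match`, the pattern is implicitly anchored at the beginning.
The match spans [0:11] → '7777JuuuCmV'.

(0, 11)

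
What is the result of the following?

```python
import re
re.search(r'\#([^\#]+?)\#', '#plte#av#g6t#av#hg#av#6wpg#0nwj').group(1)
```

'plte'

The match spans [0:6] → '#plte#'.
Captured: group 1 = 'plte'.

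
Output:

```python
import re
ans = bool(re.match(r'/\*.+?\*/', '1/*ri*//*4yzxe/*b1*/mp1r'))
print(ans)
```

False

`match` is anchored at position 0; if the pattern doesn't fit there, it returns None.
Here position 0 doesn't satisfy it, so the call returns None, and `bool(None)` is False.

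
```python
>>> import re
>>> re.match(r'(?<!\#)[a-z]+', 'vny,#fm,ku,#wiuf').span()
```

(0, 3)

`re.match` won't scan ahead — the pattern has to work from the very first character.
The match spans [0:3] → 'vny'.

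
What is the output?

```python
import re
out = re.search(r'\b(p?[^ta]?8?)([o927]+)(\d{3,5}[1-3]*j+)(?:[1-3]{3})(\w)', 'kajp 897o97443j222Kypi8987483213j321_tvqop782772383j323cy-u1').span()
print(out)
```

(4, 19)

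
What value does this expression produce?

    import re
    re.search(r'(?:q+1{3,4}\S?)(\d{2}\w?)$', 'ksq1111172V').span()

(2, 11)

This matches one or more of the literal 'q', then 3 to 4 of the literal '1', then optionally a non-whitespace character (non-capturing group); then exactly 2 of a digit, then optionally a word character (captured); then anchored at the end.
The match spans [2:11] → 'q1111172V'.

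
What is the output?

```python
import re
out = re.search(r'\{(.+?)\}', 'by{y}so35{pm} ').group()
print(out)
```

{y}

The match spans [2:5] → '{y}'.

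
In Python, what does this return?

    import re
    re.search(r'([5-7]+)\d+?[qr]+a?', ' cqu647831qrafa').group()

This matches one or more of a character in [5-7] (captured); then one or more of a digit (lazy); then one or more of one of [qr], then optionally a literal 'a'.
`re.search` tries every starting position until one works.
The match spans [4:13] → '647831qra'.
Captured: group 1 = '6'.

'647831qra'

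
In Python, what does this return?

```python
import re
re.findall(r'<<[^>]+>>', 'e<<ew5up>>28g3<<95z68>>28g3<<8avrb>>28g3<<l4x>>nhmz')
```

['<<ew5up>>', '<<95z68>>', '<<8avrb>>', '<<l4x>>']

`findall` yields the raw match text (4 of them) because the pattern has no groups.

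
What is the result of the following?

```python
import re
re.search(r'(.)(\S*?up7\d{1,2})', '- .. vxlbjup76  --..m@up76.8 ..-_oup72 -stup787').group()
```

The pattern matches any character (captured); then zero or more of a non-whitespace character (lazy), then the literal 'up7', then 1 to 2 of a digit (captured).
`search` walks the string left to right and returns the first match it finds.
The match spans [4:14] → ' vxlbjup76'.
Captured: group 1 = ' ', group 2 = 'vxlbjup76'.

' vxlbjup76'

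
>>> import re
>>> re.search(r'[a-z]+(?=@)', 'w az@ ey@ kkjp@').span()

(2, 4)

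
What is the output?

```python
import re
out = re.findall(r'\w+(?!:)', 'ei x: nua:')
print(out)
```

Because the assertion is negative and zero-width, positions next to the forbidden text are skipped.
Scanning left to right: at [0:2] → 'ei'; at [6:8] → 'nu'.
`findall` yields the raw match text (2 of them) because the pattern has no groups.

['ei', 'nu']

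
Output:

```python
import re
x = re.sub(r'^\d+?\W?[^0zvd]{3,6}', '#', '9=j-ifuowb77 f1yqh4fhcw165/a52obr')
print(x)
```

#wb77 f1yqh4fhcw165/a52obr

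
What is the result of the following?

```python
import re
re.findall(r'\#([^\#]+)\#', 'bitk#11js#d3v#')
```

['11js']

One capturing group, so `findall` returns just the captured substring from the one match — 1 in all.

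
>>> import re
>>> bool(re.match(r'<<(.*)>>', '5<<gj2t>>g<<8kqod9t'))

False

`re.match` only tries the pattern at the start of the string.
Here the pattern fails at index 0, so the call returns None, and `bool(None)` is False.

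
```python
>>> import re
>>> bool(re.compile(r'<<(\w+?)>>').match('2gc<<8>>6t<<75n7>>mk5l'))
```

False

`re.match` only tries the pattern at the start of the string.
Here the string doesn't start with a match, so the call returns None, and `bool(None)` is False.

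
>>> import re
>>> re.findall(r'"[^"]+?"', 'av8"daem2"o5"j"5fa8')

['"daem2"', '"j"']

`findall` yields the raw match text (2 of them) because the pattern has no groups.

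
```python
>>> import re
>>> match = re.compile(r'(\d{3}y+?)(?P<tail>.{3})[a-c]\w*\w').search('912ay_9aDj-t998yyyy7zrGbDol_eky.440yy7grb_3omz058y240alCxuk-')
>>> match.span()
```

(32, 59)

This matches exactly 3 of a digit, then one or more of the literal 'y' (lazy) (captured); then exactly 3 of any character (captured as 'tail'); then a character in [a-c], then zero or more of a word character, then a word character.
`search` walks the string left to right and returns the first match it finds.
The match spans [32:59] → '440yy7grb_3omz058y240alCxuk'.
Captured: group 1 = '440yy', group 2 = '7gr'.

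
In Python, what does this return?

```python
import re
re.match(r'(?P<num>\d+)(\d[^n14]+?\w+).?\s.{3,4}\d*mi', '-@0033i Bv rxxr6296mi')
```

None

`re.match` only tries the pattern at the start of the string.
Here the pattern fails at index 0, so the call returns None.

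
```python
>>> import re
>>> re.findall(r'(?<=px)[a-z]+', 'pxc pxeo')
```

['c', 'eo']

The `(?=…)`/`(?<=…)` assertion just peeks at neighbouring text; it doesn't advance the match position.
Since nothing is captured, `findall` lists the 2 matched substrings directly.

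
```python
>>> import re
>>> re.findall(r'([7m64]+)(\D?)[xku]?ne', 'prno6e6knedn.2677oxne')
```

[('6', 'k'), ('677', 'o')]

2 groups means each result is a tuple of 2 captured strings — 2 here.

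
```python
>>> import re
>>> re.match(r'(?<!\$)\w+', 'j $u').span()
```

`re.match` won't scan ahead — the pattern has to work from the very first character.
The match spans [0:1] → 'j'.

(0, 1)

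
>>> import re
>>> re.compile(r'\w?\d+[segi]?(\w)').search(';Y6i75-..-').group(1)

The match spans [1:5] → 'Y6i7'.
Captured: group 1 = '7'.

'7'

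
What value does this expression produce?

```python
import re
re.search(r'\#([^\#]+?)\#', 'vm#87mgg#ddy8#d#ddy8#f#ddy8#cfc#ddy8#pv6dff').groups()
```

`re.search` tries every starting position until one works.
The match spans [2:9] → '#87mgg#'.
Captured: group 1 = '87mgg'.

('87mgg',)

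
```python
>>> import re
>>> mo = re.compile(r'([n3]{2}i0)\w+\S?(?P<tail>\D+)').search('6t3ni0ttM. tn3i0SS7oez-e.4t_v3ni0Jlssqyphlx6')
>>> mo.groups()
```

('3ni0', ' tn')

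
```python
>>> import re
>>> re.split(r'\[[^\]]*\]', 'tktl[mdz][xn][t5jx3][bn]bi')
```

Matches to split on: at [4:9] → '[mdz]'; at [9:13] → '[xn]'; at [13:20] → '[t5jx3]'; at [20:24] → '[bn]'.
Splitting on the pattern gives 5 pieces.

['tktl', '', '', '', 'bi']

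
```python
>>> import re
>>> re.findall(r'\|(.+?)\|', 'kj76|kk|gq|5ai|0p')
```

['kk', '5ai']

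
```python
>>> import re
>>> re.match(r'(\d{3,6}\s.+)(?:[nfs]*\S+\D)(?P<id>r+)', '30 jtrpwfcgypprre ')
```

None

With `match`, the pattern is implicitly anchored at the beginning.
Here the pattern fails at index 0, so the call returns None.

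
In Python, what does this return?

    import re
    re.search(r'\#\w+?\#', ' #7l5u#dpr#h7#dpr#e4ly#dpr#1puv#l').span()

(1, 7)

`re.search` tries every starting position until one works.
The match spans [1:7] → '#7l5u#'.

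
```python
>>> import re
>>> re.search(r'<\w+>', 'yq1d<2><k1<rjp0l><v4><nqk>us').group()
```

'<2>'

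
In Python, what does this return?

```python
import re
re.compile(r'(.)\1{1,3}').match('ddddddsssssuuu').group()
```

`\1` has to match the exact text group 1 already captured.
`match` is anchored at position 0; if the pattern doesn't fit there, it returns None.
The match spans [0:4] → 'dddd'.
Captured: group 1 = 'd'.

'dddd'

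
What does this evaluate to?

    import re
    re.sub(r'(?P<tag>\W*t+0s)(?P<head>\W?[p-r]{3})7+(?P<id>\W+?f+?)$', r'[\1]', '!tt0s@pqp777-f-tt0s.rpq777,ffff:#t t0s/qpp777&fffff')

The pattern matches zero or more of a non-word character, then one or more of the literal 't', then the literal '0s' (captured as 'tag'); then optionally a non-word character, then exactly 3 of a character in [p-r] (captured as 'head'); then one or more of a literal '7'; then one or more of a non-word character (lazy), then one or more of a literal 'f' (lazy) (captured as 'id'); then anchored at the end.
Matches: at [34:51] → ' t0s/qpp777&fffff'.
`\1` in the replacement pulls in group 1's text for each match.

'!tt0s@pqp777-f-tt0s.rpq777,ffff:#t[ t0s]'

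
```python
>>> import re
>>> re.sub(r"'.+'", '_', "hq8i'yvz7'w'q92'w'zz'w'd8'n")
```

'hq8i_n'

`sub` substitutes '_' at each match site.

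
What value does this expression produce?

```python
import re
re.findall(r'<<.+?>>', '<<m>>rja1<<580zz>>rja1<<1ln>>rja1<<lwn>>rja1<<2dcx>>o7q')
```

Because the quantifier is non-greedy, it stops expanding at the earliest point where the rest of the pattern can succeed.
Walking the string: at [0:5] → '<<m>>'; at [9:18] → '<<580zz>>'; at [22:29] → '<<1ln>>'; at [33:40] → '<<lwn>>'; at [44:52] → '<<2dcx>>'.
No capturing groups, so `findall` returns the 5 full match strings.

['<<m>>', '<<580zz>>', '<<1ln>>', '<<lwn>>', '<<2dcx>>']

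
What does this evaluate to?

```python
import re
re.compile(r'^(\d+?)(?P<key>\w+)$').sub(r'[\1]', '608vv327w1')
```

A `+?`/`*?`/`{m,n}?` starts at its minimum and grows only as far as needed for what follows to match.
Each match is replaced using the text its own group 1 captured.

'[6]'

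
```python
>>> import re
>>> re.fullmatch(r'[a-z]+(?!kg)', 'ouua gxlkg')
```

`(?!…)`/`(?<!…)` only lets a position through if the neighbouring text does NOT match; no characters are consumed.
`re.fullmatch` is like wrapping the pattern in `^…$` (in single-line mode).
Here there's no way to consume every character, so the call returns None.

None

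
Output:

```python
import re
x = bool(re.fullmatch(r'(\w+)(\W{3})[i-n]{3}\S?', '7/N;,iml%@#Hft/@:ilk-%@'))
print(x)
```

False

`re.fullmatch` requires the pattern to consume the entire string.
Here the string isn't matched end-to-end, so the call returns None, and `bool(None)` is False.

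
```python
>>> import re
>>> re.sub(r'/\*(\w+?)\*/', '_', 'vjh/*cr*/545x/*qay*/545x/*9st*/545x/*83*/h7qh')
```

Each match is replaced by '_'.

'vjh_545x_545x_545x_h7qh'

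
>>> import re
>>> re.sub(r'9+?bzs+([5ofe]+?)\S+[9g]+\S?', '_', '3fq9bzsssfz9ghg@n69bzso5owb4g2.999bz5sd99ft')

'3fq_t'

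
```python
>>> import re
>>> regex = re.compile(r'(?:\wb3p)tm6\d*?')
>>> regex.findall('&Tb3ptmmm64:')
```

[]

With no groups in the pattern, `findall` gives back each whole match — 0 here.
Nothing in the string satisfies the pattern, so the list is empty.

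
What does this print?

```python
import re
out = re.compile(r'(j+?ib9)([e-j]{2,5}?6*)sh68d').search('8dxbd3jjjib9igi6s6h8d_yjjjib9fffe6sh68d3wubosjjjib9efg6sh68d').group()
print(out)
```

The pattern matches one or more of a literal 'j' (lazy), then the literal 'ib9' (captured); then 2 to 5 of a character in [e-j] (lazy), then zero or more of a literal '6' (captured); then the literal 'sh6', then the literal '8d'.
`re.search` tries every starting position until one works.
The match spans [23:39] → 'jjjib9fffe6sh68d'.
Captured: group 1 = 'jjjib9', group 2 = 'fffe6'.

jjjib9fffe6sh68d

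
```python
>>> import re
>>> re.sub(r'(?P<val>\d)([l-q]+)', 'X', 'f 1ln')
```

Each match is replaced by 'X'.

'f X'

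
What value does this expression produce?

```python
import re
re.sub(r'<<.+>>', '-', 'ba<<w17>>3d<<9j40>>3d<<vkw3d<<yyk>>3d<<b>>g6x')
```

Matches: at [2:42] → '<<w17>>3d<<9j40>>3d<<vkw3d<<yyk>>3d<<b>>'.
Each match is replaced by '-'.

'ba-g6x'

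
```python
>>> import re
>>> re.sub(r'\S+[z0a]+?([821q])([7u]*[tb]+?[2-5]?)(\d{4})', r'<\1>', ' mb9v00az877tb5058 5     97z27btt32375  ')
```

Each match is replaced using the text its own group 1 captured.

' <8> 5     <2>  '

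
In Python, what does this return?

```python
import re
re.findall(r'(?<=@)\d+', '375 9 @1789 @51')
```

Lookahead/lookbehind check context without consuming it, so the matched span excludes the asserted characters.
`findall` yields the raw match text (2 of them) because the pattern has no groups.

['1789', '51']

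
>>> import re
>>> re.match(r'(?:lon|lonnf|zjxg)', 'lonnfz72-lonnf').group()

'lon'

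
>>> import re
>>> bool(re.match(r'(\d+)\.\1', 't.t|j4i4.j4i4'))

With `match`, the pattern is implicitly anchored at the beginning.
Here position 0 doesn't satisfy it, so the call returns None, and `bool(None)` is False.

False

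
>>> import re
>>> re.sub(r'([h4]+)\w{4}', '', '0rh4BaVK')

'0r'

This matches one or more of one of [h4] (captured); then exactly 4 of a word character.
Every occurrence is swapped for ''.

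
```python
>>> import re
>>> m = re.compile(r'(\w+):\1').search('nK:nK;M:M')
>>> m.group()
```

`\1` has to match the exact text group 1 already captured.
`search` walks the string left to right and returns the first match it finds.
The match spans [0:5] → 'nK:nK'.
Captured: group 1 = 'nK'.

'nK:nK'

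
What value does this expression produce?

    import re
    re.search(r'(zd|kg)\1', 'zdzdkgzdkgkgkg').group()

'zdzd'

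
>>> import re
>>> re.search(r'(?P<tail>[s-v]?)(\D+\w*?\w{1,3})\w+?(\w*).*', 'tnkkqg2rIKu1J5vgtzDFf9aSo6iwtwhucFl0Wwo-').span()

The match spans [0:40] → 'tnkkqg2rIKu1J5vgtzDFf9aSo6iwtwhucFl0Wwo-'.

(0, 40)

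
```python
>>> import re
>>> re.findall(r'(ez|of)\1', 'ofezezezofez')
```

['ez']

The backreference `\1` re-matches whatever the first group consumed, character for character.
With a single group, `findall` returns only what that group captured — 1 item.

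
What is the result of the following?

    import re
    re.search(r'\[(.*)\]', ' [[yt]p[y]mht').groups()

`re.search` scans for the first position where the pattern succeeds.
The match spans [1:10] → '[[yt]p[y]'.
Captured: group 1 = '[yt]p[y'.

('[yt]p[y',)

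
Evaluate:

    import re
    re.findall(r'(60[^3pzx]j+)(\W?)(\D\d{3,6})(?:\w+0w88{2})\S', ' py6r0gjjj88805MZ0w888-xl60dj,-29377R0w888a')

[('60dj', ',', '-29377')]

`findall` packs the 3 group values into a tuple for every match.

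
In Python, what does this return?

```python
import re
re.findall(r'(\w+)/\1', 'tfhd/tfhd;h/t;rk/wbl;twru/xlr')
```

['tfhd']

The backreference `\1` re-matches whatever the first group consumed, character for character.
Scanning left to right: at [0:9] match 'tfhd/tfhd', group 1 = 'tfhd'.
With a single group, `findall` returns only what that group captured — 1 item.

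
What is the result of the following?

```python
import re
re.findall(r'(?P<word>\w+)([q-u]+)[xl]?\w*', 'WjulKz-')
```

Pattern: one or more of a word character (captured as 'word'); then one or more of a character in [q-u] (captured); then optionally one of [xl], then zero or more of a word character.
Scanning left to right: at [0:6] match 'WjulKz', groups = ('Wj', 'u').
2 groups means the one result is a tuple of 2 captured strings — 1 here.

[('Wj', 'u')]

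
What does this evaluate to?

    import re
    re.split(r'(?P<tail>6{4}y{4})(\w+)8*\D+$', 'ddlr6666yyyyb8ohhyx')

['ddlr', '6666yyyy', 'b8ohhy', '']

The pattern matches exactly 4 of a literal '6', then exactly 4 of the literal 'y' (captured as 'tail'); then one or more of a word character (captured); then zero or more of the literal '8', then one or more of a non-digit; then anchored at the end.
Matches to split on: at [4:19] → '6666yyyyb8ohhyx'.
Because the pattern has a capturing group, `split` also inserts each captured text between the pieces.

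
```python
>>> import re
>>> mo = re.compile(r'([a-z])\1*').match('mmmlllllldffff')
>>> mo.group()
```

With `match`, the pattern is implicitly anchored at the beginning.
The match spans [0:3] → 'mmm'.

'mmm'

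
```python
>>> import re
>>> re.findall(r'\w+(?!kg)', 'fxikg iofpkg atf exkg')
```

['fxikg', 'iofpkg', 'atf', 'exkg']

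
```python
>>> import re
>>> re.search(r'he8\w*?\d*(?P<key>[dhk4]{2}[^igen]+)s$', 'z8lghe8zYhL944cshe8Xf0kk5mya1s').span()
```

The match spans [4:30] → 'he8zYhL944cshe8Xf0kk5mya1s'.

(4, 30)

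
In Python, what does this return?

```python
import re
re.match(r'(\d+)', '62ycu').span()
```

(0, 2)

`re.match` won't scan ahead — the pattern has to work from the very first character.
The match spans [0:2] → '62'.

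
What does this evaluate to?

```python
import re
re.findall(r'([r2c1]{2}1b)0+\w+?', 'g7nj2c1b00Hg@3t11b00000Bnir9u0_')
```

['2c1b']

Pattern: exactly 2 of one of [r2c1], then the literal '1b' (captured); then one or more of a literal '0'; then one or more of a word character (lazy).
Matches: at [4:11] match '2c1b00H', group 1 = '2c1b'.
`findall` collects group 1 from the one match (1 total).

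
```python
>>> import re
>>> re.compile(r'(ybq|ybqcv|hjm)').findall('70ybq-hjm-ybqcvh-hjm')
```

Branches in `(...|...)` are attempted left-to-right; the first branch that allows the whole pattern to succeed is taken.
Matches: at [2:5] match 'ybq', group 1 = 'ybq'; at [6:9] match 'hjm', group 1 = 'hjm'; at [10:13] match 'ybq', group 1 = 'ybq'; at [17:20] match 'hjm', group 1 = 'hjm'.
One capturing group, so `findall` returns just the captured substring from each match — 4 in all.

['ybq', 'hjm', 'ybq', 'hjm']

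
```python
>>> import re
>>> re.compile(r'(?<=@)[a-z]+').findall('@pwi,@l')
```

['pwi', 'l']

The positive lookaround only admits positions where the adjacent text matches; those characters stay outside the span.
`findall` yields the raw match text (2 of them) because the pattern has no groups.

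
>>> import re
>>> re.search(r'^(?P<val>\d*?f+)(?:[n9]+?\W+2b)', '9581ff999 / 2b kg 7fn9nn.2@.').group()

This matches anchored at the start of the string; then zero or more of a digit (lazy), then one or more of the literal 'f' (captured as 'val'); then one or more of one of [n9] (lazy), then one or more of a non-word character, then the literal '2b' (non-capturing group).
Unlike `match`, `search` isn't anchored — it looks for the pattern anywhere in the string.
The match spans [0:14] → '9581ff999 / 2b'.
Captured: group 1 = '9581ff'.

'9581ff999 / 2b'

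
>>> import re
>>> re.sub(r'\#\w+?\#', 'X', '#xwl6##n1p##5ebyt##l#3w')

Matches: at [0:6] → '#xwl6#'; at [6:11] → '#n1p#'; at [11:18] → '#5ebyt#'; at [18:21] → '#l#'.
`sub` substitutes 'X' at each match site.

'XXXX3w'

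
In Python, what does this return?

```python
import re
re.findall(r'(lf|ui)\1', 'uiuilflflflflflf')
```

['ui', 'lf', 'lf', 'lf']

After group 1 captures some text, `\1` only succeeds where that same text appears again.
`findall` collects group 1 from each match (4 total).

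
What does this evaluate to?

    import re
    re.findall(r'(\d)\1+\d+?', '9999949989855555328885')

After group 1 captures some text, `\1` only succeeds where that same text appears again.
Matches: at [0:6] match '999994', group 1 = '9'; at [6:9] match '998', group 1 = '9'; at [11:17] match '555553', group 1 = '5'; at [18:22] match '8885', group 1 = '8'.
With a single group, `findall` returns only what that group captured — 4 items.

['9', '9', '5', '8']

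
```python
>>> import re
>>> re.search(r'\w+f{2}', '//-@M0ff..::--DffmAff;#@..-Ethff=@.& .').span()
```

Pattern: one or more of a word character; then exactly 2 of a literal 'f'.
Unlike `match`, `search` isn't anchored — it looks for the pattern anywhere in the string.
The match spans [4:8] → 'M0ff'.

(4, 8)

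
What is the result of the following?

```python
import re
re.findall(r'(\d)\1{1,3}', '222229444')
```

After group 1 captures some text, `\1` only succeeds where that same text appears again.
Matches: at [0:4] match '2222', group 1 = '2'; at [6:9] match '444', group 1 = '4'.
With a single group, `findall` returns only what that group captured — 2 items.

['2', '4']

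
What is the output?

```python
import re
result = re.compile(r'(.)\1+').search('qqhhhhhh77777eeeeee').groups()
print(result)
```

The backreference `\1` re-matches whatever the first group consumed, character for character.
Unlike `match`, `search` isn't anchored — it looks for the pattern anywhere in the string.
The match spans [0:2] → 'qq'.
Captured: group 1 = 'q'.

('q',)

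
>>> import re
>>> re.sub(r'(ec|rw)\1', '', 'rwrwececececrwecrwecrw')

The backreference `\1` re-matches whatever the first group consumed, character for character.
Each match is replaced by ''.

'rwecrwecrw'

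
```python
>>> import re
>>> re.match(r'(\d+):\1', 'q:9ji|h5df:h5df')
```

`\1` is not a pattern — it's the concrete string captured by group 1, re-applied verbatim.
`re.match` only tries the pattern at the start of the string.
Here the pattern fails at index 0, so the call returns None.

None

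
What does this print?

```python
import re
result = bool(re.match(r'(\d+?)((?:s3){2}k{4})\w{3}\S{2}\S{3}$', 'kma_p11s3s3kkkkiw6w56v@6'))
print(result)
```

False

With `match`, the pattern is implicitly anchored at the beginning.
Here the string doesn't start with a match, so the call returns None, and `bool(None)` is False.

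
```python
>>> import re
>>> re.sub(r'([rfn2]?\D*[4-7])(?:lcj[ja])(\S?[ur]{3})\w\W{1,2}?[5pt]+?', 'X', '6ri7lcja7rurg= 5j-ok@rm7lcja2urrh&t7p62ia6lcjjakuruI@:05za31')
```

'6XX7p62ia6lcjjakuruI@:05za31'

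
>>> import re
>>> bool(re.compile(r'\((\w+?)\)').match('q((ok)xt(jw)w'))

False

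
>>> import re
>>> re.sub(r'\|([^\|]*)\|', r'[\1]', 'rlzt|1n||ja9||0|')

'rlzt[1n][ja9][0]'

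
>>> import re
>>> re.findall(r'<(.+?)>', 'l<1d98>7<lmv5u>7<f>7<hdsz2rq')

['1d98', 'lmv5u', 'f']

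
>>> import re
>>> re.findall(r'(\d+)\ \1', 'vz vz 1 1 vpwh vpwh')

['1']

After group 1 captures some text, `\1` only succeeds where that same text appears again.
Walking the string: at [6:9] match '1 1', group 1 = '1'.
Because there's exactly one group, `findall` drops the full match and keeps group 1 from the one hit.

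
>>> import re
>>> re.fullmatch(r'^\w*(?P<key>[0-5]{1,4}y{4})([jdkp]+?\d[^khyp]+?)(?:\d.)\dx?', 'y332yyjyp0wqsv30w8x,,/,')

None

`re.fullmatch` requires the pattern to consume the entire string.
Here the pattern can't cover the whole string, so the call returns None.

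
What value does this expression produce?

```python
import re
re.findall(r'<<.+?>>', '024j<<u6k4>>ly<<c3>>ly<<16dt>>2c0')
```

The `?` after the quantifier makes it lazy — it takes as little as possible before letting the rest of the pattern try.
Scanning left to right: at [4:12] → '<<u6k4>>'; at [14:20] → '<<c3>>'; at [22:30] → '<<16dt>>'.
No capturing groups, so `findall` returns the 3 full match strings.

['<<u6k4>>', '<<c3>>', '<<16dt>>']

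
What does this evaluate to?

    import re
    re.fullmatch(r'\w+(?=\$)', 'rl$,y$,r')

None

The positive lookaround only admits positions where the adjacent text matches; those characters stay outside the span.
`re.fullmatch` is like wrapping the pattern in `^…$` (in single-line mode).
Here there's no way to consume every character, so the call returns None.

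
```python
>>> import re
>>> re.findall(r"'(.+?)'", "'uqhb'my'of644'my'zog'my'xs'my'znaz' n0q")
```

['uqhb', 'of644', 'zog', 'xs', 'znaz']

With the lazy modifier that quantifier settles for the fewest repetitions that let the rest of the pattern succeed (the atoms after it are unaffected and can still be greedy).
Walking the string: at [0:6] match "'uqhb'", group 1 = 'uqhb'; at [8:15] match "'of644'", group 1 = 'of644'; at [17:22] match "'zog'", group 1 = 'zog'; at [24:28] match "'xs'", group 1 = 'xs'; at [30:36] match "'znaz'", group 1 = 'znaz'.
Because there's exactly one group, `findall` drops the full match and keeps group 1 from each hit.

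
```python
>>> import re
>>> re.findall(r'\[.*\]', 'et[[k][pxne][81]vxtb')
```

Scanning left to right: at [2:16] → '[[k][pxne][81]'.
Since nothing is captured, `findall` lists the 1 matched substring directly.

['[[k][pxne][81]']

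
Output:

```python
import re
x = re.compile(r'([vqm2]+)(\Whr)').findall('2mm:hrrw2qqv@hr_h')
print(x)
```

Pattern: one or more of one of [vqm2] (captured); then a non-word character, then the literal 'hr' (captured).
Scanning left to right: at [0:6] match '2mm:hr', groups = ('2mm', ':hr'); at [8:15] match '2qqv@hr', groups = ('2qqv', '@hr').
Multiple groups make `findall` return tuples — one 2-tuple for each match.

[('2mm', ':hr'), ('2qqv', '@hr')]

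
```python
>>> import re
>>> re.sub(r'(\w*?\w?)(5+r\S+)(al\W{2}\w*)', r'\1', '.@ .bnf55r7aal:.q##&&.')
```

'.@ .bnf##&&.'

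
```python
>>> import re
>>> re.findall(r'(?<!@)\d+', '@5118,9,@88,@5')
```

['118', '9', '8']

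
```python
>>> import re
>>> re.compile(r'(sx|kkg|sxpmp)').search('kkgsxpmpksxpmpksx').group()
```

'kkg'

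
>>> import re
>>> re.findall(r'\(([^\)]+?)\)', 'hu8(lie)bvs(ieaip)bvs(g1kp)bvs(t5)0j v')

Walking the string: at [3:8] match '(lie)', group 1 = 'lie'; at [11:18] match '(ieaip)', group 1 = 'ieaip'; at [21:27] match '(g1kp)', group 1 = 'g1kp'; at [30:34] match '(t5)', group 1 = 't5'.
`findall` collects group 1 from each match (4 total).

['lie', 'ieaip', 'g1kp', 't5']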